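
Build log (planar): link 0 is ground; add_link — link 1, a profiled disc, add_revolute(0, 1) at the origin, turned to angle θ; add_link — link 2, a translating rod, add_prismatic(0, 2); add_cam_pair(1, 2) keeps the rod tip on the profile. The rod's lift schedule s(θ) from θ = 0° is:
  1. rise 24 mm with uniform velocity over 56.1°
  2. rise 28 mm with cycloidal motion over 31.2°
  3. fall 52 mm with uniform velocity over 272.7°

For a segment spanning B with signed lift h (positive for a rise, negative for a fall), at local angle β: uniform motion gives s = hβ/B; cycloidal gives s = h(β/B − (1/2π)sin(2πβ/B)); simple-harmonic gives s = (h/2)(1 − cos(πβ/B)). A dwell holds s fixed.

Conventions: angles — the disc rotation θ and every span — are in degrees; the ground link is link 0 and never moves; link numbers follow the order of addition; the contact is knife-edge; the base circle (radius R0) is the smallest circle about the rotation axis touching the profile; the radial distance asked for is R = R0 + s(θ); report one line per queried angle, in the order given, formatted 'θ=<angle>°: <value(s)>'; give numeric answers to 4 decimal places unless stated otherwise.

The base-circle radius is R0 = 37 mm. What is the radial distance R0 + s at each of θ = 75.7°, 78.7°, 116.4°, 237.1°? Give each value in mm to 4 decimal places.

seg 1 [0°–56.1°] uniform, h=24: full span → s += 24 → s = 24.0000
seg 2 [56.1°–87.3°] cycloidal, h=28: θ=75.7° here. β=19.6, B=31.2. 28·(0.6282 − sin(2π·0.6282)/(2π)) = 20.8037 → s = 44.8037
seg 2 [56.1°–87.3°] cycloidal, h=28: θ=78.7° here. β=22.6, B=31.2. 28·(0.7244 − sin(2π·0.7244)/(2π)) = 24.6807 → s = 48.6807
seg 2 [56.1°–87.3°] cycloidal, h=28: full span → s += 28 → s = 52.0000
seg 3 [87.3°–360°] uniform, h=-52: θ=116.4° here. β=29.1, B=272.7. -52·29.1/272.7 = -5.5490 → s = 46.4510
seg 3 [87.3°–360°] uniform, h=-52: θ=237.1° here. β=149.8, B=272.7. -52·149.8/272.7 = -28.5647 → s = 23.4353
θ=75.7°: R = R0 + s = 37 + 44.8037 = 81.8037
θ=78.7°: R = R0 + s = 37 + 48.6807 = 85.6807
θ=116.4°: R = R0 + s = 37 + 46.4510 = 83.4510
θ=237.1°: R = R0 + s = 37 + 23.4353 = 60.4353

θ=75.7°: 81.8037
θ=78.7°: 85.6807
θ=116.4°: 83.4510
θ=237.1°: 60.4353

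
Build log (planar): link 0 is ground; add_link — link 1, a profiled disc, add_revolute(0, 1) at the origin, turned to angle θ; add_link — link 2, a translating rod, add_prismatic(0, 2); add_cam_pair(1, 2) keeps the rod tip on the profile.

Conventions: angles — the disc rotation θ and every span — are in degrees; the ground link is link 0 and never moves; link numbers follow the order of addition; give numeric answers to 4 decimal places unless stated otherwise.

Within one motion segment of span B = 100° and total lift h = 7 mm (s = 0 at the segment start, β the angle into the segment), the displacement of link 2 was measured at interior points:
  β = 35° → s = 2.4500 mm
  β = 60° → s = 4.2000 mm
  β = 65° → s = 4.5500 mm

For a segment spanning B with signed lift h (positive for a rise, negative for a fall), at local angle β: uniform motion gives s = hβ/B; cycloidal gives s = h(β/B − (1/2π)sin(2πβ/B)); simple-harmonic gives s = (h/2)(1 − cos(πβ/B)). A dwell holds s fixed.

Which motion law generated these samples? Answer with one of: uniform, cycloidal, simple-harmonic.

candidates at β/B = r: uniform s = h·r (linear in β); cycloidal s = h·(r − sin(2πr)/(2π)); simple-harmonic s = (h/2)(1 − cos(πr))
β=35°: printed 2.4500 | uniform 2.4500, cycloidal 1.5487, simple-harmonic 1.9110
β=60°: printed 4.2000 | uniform 4.2000, cycloidal 4.8548, simple-harmonic 4.5816
β=65°: printed 4.5500 | uniform 4.5500, cycloidal 5.4513, simple-harmonic 5.0890
only one law matches every sample → uniform

uniform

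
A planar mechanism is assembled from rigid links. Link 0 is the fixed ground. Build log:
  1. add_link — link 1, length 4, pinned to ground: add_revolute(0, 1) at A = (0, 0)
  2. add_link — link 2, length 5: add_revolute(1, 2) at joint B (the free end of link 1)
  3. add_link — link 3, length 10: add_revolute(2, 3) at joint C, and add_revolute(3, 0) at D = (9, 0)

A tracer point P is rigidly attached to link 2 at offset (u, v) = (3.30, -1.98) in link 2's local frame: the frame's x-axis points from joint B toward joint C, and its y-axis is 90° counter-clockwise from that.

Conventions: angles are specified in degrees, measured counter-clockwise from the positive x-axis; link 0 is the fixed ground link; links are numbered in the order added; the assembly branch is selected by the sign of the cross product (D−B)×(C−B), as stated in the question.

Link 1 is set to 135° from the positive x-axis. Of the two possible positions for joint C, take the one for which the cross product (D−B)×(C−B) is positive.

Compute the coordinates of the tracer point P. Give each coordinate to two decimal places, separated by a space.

A=(0,0), D=(9.00,0)
B = A + 4.00·(cos135°, sin135°) = (-2.8284, 2.8284)
|BD| = 12.1619
circle(B,5.00) ∩ circle(D,10.00): a=2.9975, h=4.0018
  candidates: C₊=(1.0176,6.0234) cross=48.670; C₋=(-0.8438,-1.7608) cross=-48.670
  branch + wants cross > 0 → take C=(1.0176,6.0234) (cross=48.670)
ex = (C−B)/|BC| = (0.7692,0.6390); ey = (-0.6390,0.7692)
P = B + 3.30·ex + -1.98·ey = (0.9752,3.4141)

0.98 3.41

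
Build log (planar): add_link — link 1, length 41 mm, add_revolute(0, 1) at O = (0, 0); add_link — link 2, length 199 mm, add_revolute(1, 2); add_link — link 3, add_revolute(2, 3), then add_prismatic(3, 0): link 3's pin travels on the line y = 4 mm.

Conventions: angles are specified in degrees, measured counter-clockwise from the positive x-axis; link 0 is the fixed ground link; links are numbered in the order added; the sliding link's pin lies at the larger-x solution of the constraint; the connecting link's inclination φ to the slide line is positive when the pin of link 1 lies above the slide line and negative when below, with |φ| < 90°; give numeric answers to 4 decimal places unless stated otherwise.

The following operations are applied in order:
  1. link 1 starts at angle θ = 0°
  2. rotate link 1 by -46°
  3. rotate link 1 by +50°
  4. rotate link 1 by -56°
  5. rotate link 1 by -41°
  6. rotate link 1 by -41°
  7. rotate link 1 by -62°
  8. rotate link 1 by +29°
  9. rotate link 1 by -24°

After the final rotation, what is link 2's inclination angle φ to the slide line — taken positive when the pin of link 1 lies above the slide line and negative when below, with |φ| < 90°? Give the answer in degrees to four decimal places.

geometry: r = 41 mm, L = 199 mm, e = 4 mm; θ starts at 0°
rotate link 1 by -46°: θ ← 0° -46° = -46°
rotate link 1 by +50°: θ ← -46° +50° = 4°
rotate link 1 by -56°: θ ← 4° -56° = -52°
rotate link 1 by -41°: θ ← -52° -41° = -93°
rotate link 1 by -41°: θ ← -93° -41° = -134°
rotate link 1 by -62°: θ ← -134° -62° = -196°
rotate link 1 by +29°: θ ← -196° +29° = -167°
rotate link 1 by -24°: θ ← -167° -24° = -191°
h = r sin θ − e = 7.823169 − 4 = 3.823169
sin φ = h / L = 3.823169 / 199 = 0.01921190
φ = arcsin(0.01921190) = 1.100829°

1.1008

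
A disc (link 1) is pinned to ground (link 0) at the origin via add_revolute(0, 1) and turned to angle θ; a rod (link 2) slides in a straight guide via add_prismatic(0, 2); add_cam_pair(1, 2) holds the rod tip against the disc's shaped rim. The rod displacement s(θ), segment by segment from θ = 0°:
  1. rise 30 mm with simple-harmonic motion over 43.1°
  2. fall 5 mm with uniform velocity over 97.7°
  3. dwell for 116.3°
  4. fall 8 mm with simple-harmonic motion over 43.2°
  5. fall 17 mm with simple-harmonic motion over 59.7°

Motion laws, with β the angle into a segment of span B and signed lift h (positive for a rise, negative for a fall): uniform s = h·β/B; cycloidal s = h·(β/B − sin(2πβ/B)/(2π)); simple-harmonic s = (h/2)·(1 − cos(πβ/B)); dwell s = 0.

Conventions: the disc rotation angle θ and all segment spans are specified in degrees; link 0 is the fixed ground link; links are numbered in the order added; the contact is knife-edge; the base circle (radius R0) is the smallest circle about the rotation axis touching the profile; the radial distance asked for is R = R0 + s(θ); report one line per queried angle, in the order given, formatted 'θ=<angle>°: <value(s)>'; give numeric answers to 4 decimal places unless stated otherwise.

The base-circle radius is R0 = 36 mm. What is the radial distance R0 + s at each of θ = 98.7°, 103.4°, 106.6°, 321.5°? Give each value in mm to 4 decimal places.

segment 1 (0° to 43.1°, simple-harmonic, h = 30) is passed completely: s = 0.0000 + (30) = 30.0000
θ = 98.7° falls in segment 2 (43.1° to 140.8°, uniform, h = -5): β = 98.7 − 43.1 = 55.6°, B = 97.7°; Δs = -5·55.6/97.7 = -2.8454; s = 30.0000 − 2.8454 = 27.1546
θ = 103.4° falls in segment 2 (43.1° to 140.8°, uniform, h = -5): β = 103.4 − 43.1 = 60.3°, B = 97.7°; Δs = -5·60.3/97.7 = -3.0860; s = 30.0000 − 3.0860 = 26.9140
θ = 106.6° falls in segment 2 (43.1° to 140.8°, uniform, h = -5): β = 106.6 − 43.1 = 63.5°, B = 97.7°; Δs = -5·63.5/97.7 = -3.2497; s = 30.0000 − 3.2497 = 26.7503
segment 2 (43.1° to 140.8°, uniform, h = -5) is passed completely: s = 30.0000 + (-5) = 25.0000
segment 3 (140.8° to 257.1°, dwell): s unchanged at 25.0000
segment 4 (257.1° to 300.3°, simple-harmonic, h = -8) is passed completely: s = 25.0000 + (-8) = 17.0000
θ = 321.5° falls in segment 5 (300.3° to 360°, simple-harmonic, h = -17): β = 321.5 − 300.3 = 21.2°, B = 59.7°; Δs = -17/2·(1 − cos(π·0.3551)) = -4.7631; s = 17.0000 − 4.7631 = 12.2369
θ=98.7°: R = R0 + s = 36 + 27.1546 = 63.1546
θ=103.4°: R = R0 + s = 36 + 26.9140 = 62.9140
θ=106.6°: R = R0 + s = 36 + 26.7503 = 62.7503
θ=321.5°: R = R0 + s = 36 + 12.2369 = 48.2369

θ=98.7°: 63.1546
θ=103.4°: 62.9140
θ=106.6°: 62.7503
θ=321.5°: 48.2369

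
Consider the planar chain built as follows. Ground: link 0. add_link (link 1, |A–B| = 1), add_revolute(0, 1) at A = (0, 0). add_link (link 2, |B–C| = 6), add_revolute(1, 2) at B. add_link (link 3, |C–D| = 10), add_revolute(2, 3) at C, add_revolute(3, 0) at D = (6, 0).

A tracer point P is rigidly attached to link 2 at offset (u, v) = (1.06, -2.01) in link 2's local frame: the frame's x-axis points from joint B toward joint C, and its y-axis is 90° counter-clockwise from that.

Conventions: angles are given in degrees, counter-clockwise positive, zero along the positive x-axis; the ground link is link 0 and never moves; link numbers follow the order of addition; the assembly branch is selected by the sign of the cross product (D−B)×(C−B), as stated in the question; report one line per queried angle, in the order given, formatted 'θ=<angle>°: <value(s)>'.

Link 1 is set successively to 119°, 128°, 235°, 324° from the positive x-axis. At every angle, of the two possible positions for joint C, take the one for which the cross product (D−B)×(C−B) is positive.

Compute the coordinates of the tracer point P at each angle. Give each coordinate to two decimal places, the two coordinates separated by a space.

A=(0,0), D=(6.00,0)
θ=119°: B = A + 1.00·(cos119°, sin119°) = (-0.4848, 0.8746)
θ=119°: |BD| = 6.5435
θ=119°: circle(B,6.00) ∩ circle(D,10.00): a=-1.6186, h=5.7776
θ=119°:   candidates: C₊=(-1.3166,6.8167) cross=37.806; C₋=(-2.8611,-4.6348) cross=-37.806
θ=119°:   branch + wants cross > 0 → take C=(-1.3166,6.8167) (cross=37.806)
θ=119°: ex = (C−B)/|BC| = (-0.1386,0.9903); ey = (-0.9903,-0.1386)
θ=119°: P = B + 1.06·ex + -2.01·ey = (1.3588,2.2030)
θ=128°: B = A + 1.00·(cos128°, sin128°) = (-0.6157, 0.7880)
θ=128°: |BD| = 6.6624
θ=128°: circle(B,6.00) ∩ circle(D,10.00): a=-1.4718, h=5.8167
θ=128°:   candidates: C₊=(-1.3892,6.7379) cross=38.753; C₋=(-2.7651,-4.8137) cross=-38.753
θ=128°:   branch + wants cross > 0 → take C=(-1.3892,6.7379) (cross=38.753)
θ=128°: ex = (C−B)/|BC| = (-0.1289,0.9917); ey = (-0.9917,-0.1289)
θ=128°: P = B + 1.06·ex + -2.01·ey = (1.2409,2.0983)
θ=235°: B = A + 1.00·(cos235°, sin235°) = (-0.5736, -0.8192)
θ=235°: |BD| = 6.6244
θ=235°: circle(B,6.00) ∩ circle(D,10.00): a=-1.5184, h=5.8047
θ=235°:   candidates: C₊=(-2.7981,4.7532) cross=38.453; C₋=(-1.3625,-6.7671) cross=-38.453
θ=235°:   branch + wants cross > 0 → take C=(-2.7981,4.7532) (cross=38.453)
θ=235°: ex = (C−B)/|BC| = (-0.3708,0.9287); ey = (-0.9287,-0.3708)
θ=235°: P = B + 1.06·ex + -2.01·ey = (0.9002,0.9105)
θ=324°: B = A + 1.00·(cos324°, sin324°) = (0.8090, -0.5878)
θ=324°: |BD| = 5.2242
θ=324°: circle(B,6.00) ∩ circle(D,10.00): a=-3.5133, h=4.8638
θ=324°:   candidates: C₊=(-3.2292,3.8498) cross=25.409; C₋=(-2.1347,-5.8160) cross=-25.409
θ=324°:   branch + wants cross > 0 → take C=(-3.2292,3.8498) (cross=25.409)
θ=324°: ex = (C−B)/|BC| = (-0.6730,0.7396); ey = (-0.7396,-0.6730)
θ=324°: P = B + 1.06·ex + -2.01·ey = (1.5822,1.5490)

θ=119°: 1.36 2.20
θ=128°: 1.24 2.10
θ=235°: 0.90 0.91
θ=324°: 1.58 1.55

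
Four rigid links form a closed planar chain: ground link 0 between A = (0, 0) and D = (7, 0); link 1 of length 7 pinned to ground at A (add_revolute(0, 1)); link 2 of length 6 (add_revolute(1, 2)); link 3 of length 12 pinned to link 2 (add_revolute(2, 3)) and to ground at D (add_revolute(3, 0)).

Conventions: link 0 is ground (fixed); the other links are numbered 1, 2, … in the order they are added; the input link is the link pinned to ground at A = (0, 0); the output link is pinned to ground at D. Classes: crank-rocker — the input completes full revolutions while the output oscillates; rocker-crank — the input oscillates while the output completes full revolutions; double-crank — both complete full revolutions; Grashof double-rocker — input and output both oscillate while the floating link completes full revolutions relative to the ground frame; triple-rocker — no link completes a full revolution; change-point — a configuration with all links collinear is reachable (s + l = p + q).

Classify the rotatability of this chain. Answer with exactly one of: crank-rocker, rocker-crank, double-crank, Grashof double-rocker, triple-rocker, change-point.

lengths: ground=7, input=7, coupler=6, output=12
sorted: s=6 (shortest), l=12 (longest), p+q=14
s + l = 18 vs p + q = 14
s + l > p + q → non-Grashof → no link fully rotates → triple-rocker

triple-rocker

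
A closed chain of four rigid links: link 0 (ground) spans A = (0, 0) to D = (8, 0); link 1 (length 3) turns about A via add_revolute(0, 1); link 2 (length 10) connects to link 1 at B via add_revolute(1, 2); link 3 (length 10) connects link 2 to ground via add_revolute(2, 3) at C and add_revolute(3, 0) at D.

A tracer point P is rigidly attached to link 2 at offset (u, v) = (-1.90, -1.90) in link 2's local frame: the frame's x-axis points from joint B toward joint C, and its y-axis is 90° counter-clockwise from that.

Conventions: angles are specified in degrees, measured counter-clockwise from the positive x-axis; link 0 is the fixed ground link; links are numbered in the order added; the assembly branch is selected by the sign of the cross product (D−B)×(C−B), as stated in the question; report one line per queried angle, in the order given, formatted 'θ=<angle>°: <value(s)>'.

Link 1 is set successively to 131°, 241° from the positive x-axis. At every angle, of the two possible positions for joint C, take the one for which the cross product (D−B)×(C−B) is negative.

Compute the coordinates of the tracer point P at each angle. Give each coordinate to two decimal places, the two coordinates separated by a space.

A=(0,0), D=(8.00,0)
θ=131°: B = A + 3.00·(cos131°, sin131°) = (-1.9682, 2.2641)
θ=131°: |BD| = 10.2221
θ=131°: circle(B,10.00) ∩ circle(D,10.00): a=5.1110, h=8.5952
θ=131°:   candidates: C₊=(4.9197,9.5138) cross=87.861; C₋=(1.1121,-7.2496) cross=-87.861
θ=131°:   branch - wants cross < 0 → take C=(1.1121,-7.2496) (cross=-87.861)
θ=131°: ex = (C−B)/|BC| = (0.3080,-0.9514); ey = (0.9514,0.3080)
θ=131°: P = B + -1.90·ex + -1.90·ey = (-4.3611,3.4865)
θ=241°: B = A + 3.00·(cos241°, sin241°) = (-1.4544, -2.6239)
θ=241°: |BD| = 9.8118
θ=241°: circle(B,10.00) ∩ circle(D,10.00): a=4.9059, h=8.7139
θ=241°:   candidates: C₊=(0.9425,7.0846) cross=85.499; C₋=(5.6031,-9.7085) cross=-85.499
θ=241°:   branch - wants cross < 0 → take C=(5.6031,-9.7085) (cross=-85.499)
θ=241°: ex = (C−B)/|BC| = (0.7057,-0.7085); ey = (0.7085,0.7057)
θ=241°: P = B + -1.90·ex + -1.90·ey = (-4.1414,-2.6187)

θ=131°: -4.36 3.49
θ=241°: -4.14 -2.62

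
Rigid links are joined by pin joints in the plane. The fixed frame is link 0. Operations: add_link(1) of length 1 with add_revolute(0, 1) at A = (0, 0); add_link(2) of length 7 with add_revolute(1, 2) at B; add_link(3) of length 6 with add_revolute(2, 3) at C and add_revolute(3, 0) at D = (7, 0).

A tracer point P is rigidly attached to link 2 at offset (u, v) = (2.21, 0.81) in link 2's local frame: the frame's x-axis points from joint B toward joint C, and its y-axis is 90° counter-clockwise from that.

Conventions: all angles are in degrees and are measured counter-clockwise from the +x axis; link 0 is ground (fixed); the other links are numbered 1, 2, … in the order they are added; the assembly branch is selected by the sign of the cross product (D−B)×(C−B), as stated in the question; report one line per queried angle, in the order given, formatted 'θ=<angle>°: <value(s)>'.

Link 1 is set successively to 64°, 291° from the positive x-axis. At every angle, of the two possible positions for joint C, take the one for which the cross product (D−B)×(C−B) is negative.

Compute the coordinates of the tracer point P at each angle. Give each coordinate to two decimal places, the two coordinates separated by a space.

A=(0,0), D=(7.00,0)
θ=64°: B = A + 1.00·(cos64°, sin64°) = (0.4384, 0.8988)
θ=64°: |BD| = 6.6229
θ=64°: circle(B,7.00) ∩ circle(D,6.00): a=4.2929, h=5.5291
θ=64°:   candidates: C₊=(5.4419,5.7942) cross=36.619; C₋=(3.9412,-5.1618) cross=-36.619
θ=64°:   branch - wants cross < 0 → take C=(3.9412,-5.1618) (cross=-36.619)
θ=64°: ex = (C−B)/|BC| = (0.5004,-0.8658); ey = (0.8658,0.5004)
θ=64°: P = B + 2.21·ex + 0.81·ey = (2.2456,-0.6093)
θ=291°: B = A + 1.00·(cos291°, sin291°) = (0.3584, -0.9336)
θ=291°: |BD| = 6.7069
θ=291°: circle(B,7.00) ∩ circle(D,6.00): a=4.3226, h=5.5059
θ=291°:   candidates: C₊=(3.8725,5.1204) cross=36.928; C₋=(5.4053,-5.7842) cross=-36.928
θ=291°:   branch - wants cross < 0 → take C=(5.4053,-5.7842) (cross=-36.928)
θ=291°: ex = (C−B)/|BC| = (0.7210,-0.6929); ey = (0.6929,0.7210)
θ=291°: P = B + 2.21·ex + 0.81·ey = (2.5130,-1.8810)

θ=64°: 2.25 -0.61
θ=291°: 2.51 -1.88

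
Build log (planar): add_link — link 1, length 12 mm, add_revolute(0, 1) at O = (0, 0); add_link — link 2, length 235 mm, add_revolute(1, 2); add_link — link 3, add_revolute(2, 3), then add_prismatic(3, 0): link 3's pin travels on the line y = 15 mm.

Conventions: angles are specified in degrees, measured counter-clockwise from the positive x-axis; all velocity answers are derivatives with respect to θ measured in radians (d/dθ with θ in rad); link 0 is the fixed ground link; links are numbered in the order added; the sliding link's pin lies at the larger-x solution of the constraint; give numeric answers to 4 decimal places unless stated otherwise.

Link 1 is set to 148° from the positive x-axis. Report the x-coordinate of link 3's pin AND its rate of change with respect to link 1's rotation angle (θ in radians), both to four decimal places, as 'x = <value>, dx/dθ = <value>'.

geometry: r = 12 mm, L = 235 mm, e = 15 mm
crank pin P = (r cos θ, r sin θ) = (-10.176577, 6.359031)
h = r sin θ − e = 6.359031 − 15 = -8.640969
x = r cos θ + √(L² − h²) = -10.176577 + 234.841082 = 224.664505
dx/dθ = −r sin θ − h·r cos θ/√(L² − h²) (θ in radians; h = -8.640969) = -6.733478

x = 224.6645, dx/dθ = -6.7335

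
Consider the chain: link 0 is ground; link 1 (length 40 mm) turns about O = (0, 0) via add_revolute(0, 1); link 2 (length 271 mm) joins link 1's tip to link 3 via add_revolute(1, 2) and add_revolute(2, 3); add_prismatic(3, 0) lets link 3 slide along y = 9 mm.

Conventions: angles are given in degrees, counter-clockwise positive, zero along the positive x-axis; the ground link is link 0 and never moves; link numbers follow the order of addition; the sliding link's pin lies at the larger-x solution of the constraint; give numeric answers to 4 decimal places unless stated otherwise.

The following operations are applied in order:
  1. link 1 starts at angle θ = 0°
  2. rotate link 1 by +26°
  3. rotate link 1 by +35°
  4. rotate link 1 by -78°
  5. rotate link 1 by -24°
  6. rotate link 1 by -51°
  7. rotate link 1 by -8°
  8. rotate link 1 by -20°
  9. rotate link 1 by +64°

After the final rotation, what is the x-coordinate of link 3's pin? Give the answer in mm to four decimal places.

geometry: r = 40 mm, L = 271 mm, e = 9 mm; θ starts at 0°
rotate link 1 by +26°: θ ← 0° +26° = 26°
rotate link 1 by +35°: θ ← 26° +35° = 61°
rotate link 1 by -78°: θ ← 61° -78° = -17°
rotate link 1 by -24°: θ ← -17° -24° = -41°
rotate link 1 by -51°: θ ← -41° -51° = -92°
rotate link 1 by -8°: θ ← -92° -8° = -100°
rotate link 1 by -20°: θ ← -100° -20° = -120°
rotate link 1 by +64°: θ ← -120° +64° = -56°
crank pin P = (r cos θ, r sin θ) = (22.367716, -33.161503)
h = r sin θ − e = -33.161503 − 9 = -42.161503
x = r cos θ + √(L² − h²) = 22.367716 + 267.700220 = 290.067936

290.0679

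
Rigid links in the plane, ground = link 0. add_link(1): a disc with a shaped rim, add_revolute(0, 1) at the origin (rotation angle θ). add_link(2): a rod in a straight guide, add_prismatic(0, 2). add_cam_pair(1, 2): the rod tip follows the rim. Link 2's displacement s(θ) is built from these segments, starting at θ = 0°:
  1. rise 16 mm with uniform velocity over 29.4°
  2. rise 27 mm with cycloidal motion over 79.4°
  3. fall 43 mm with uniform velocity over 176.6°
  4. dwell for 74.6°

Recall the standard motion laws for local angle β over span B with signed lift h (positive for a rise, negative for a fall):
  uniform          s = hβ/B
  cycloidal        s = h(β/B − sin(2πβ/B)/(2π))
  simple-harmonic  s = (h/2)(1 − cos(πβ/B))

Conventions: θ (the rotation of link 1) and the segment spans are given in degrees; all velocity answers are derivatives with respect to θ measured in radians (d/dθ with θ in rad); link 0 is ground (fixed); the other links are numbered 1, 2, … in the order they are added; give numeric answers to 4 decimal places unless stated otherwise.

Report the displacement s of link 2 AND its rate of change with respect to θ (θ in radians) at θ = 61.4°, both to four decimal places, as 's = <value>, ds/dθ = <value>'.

segment 1 (0° to 29.4°, uniform, h = 16) is passed completely: s = 0.0000 + (16) = 16.0000
θ = 61.4° falls in segment 2 (29.4° to 108.8°, cycloidal, h = 27): β = 61.4 − 29.4 = 32°, B = 79.4°; Δs = 27·(0.4030 − sin(2π·0.4030)/(2π)) = 8.4223; s = 16.0000 + 8.4223 = 24.4223
velocity in seg [29.4°–108.8°] (cycloidal), θ in radians: β = 32° = 0.5585 rad, B = 79.4° = 1.3858 rad; ds/dθ = (h/B)(1 − cos(2πβ/B)) = (27/1.3858)(1 − cos(2π·0.4030)) = 35.460537 mm/rad

s = 24.4223, ds/dθ = 35.4605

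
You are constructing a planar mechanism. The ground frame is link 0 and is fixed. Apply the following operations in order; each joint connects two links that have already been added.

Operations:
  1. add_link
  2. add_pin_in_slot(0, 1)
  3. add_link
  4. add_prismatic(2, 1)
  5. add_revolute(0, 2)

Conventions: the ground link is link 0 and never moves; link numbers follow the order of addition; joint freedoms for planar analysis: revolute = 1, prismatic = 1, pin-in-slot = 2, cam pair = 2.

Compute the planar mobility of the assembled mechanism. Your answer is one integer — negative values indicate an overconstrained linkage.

link 0 = ground. State L|J1|J2 = 1|0|0
+link1  2|0|0
PS(0,1) f=2→J2  2|0|1
+link2  3|0|1
P(2,1) f=1→J1  3|1|1
R(0,2) f=1→J1  3|2|1
M = 3(3−1)−2·2−1 = 6−4−1 = 1

M = 1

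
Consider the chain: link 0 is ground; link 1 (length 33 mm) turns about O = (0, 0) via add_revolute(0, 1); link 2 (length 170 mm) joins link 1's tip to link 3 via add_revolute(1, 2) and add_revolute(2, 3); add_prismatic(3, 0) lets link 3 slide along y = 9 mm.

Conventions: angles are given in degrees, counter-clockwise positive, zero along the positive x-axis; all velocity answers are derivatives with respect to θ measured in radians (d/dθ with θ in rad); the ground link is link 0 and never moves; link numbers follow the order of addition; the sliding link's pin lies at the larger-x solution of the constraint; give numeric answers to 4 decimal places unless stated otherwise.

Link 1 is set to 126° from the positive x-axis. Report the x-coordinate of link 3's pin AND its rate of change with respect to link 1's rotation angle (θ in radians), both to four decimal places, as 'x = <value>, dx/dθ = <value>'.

geometry: r = 33 mm, L = 170 mm, e = 9 mm
crank pin P = (r cos θ, r sin θ) = (-19.396913, 26.697561)
h = r sin θ − e = 26.697561 − 9 = 17.697561
x = r cos θ + √(L² − h²) = -19.396913 + 169.076303 = 149.679390
dx/dθ = −r sin θ − h·r cos θ/√(L² − h²) (θ in radians; h = 17.697561) = -24.667246

x = 149.6794, dx/dθ = -24.6672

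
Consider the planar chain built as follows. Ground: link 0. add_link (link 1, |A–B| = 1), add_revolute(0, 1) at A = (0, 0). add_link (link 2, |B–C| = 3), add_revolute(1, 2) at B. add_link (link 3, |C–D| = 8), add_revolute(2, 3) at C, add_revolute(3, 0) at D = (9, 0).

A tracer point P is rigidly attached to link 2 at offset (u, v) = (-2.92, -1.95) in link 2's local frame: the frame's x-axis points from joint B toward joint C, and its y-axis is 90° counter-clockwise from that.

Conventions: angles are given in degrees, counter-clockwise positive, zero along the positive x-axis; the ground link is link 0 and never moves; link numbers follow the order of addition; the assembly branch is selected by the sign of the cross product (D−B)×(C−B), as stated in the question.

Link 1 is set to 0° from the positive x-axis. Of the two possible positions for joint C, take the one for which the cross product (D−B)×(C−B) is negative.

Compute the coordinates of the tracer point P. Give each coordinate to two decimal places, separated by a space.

A=(0,0), D=(9.00,0)
B = A + 1.00·(cos0°, sin0°) = (1.0000, 0.0000)
|BD| = 8.0000
circle(B,3.00) ∩ circle(D,8.00): a=0.5625, h=2.9468
  candidates: C₊=(1.5625,2.9468) cross=23.574; C₋=(1.5625,-2.9468) cross=-23.574
  branch - wants cross < 0 → take C=(1.5625,-2.9468) (cross=-23.574)
ex = (C−B)/|BC| = (0.1875,-0.9823); ey = (0.9823,0.1875)
P = B + -2.92·ex + -1.95·ey = (-1.4629,2.5026)

-1.46 2.50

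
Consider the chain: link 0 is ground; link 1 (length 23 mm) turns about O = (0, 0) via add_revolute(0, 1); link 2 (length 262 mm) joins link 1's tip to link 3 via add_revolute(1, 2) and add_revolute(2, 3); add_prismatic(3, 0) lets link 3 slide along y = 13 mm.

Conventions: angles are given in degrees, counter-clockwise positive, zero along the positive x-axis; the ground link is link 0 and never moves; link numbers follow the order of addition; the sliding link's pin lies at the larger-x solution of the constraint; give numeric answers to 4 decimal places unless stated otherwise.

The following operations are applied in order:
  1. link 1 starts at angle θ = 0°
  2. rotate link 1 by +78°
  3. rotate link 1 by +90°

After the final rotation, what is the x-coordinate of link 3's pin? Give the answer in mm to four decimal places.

geometry: r = 23 mm, L = 262 mm, e = 13 mm; θ starts at 0°
rotate link 1 by +78°: θ ← 0° +78° = 78°
rotate link 1 by +90°: θ ← 78° +90° = 168°
crank pin P = (r cos θ, r sin θ) = (-22.497395, 4.781969)
h = r sin θ − e = 4.781969 − 13 = -8.218031
x = r cos θ + √(L² − h²) = -22.497395 + 261.871083 = 239.373688

239.3737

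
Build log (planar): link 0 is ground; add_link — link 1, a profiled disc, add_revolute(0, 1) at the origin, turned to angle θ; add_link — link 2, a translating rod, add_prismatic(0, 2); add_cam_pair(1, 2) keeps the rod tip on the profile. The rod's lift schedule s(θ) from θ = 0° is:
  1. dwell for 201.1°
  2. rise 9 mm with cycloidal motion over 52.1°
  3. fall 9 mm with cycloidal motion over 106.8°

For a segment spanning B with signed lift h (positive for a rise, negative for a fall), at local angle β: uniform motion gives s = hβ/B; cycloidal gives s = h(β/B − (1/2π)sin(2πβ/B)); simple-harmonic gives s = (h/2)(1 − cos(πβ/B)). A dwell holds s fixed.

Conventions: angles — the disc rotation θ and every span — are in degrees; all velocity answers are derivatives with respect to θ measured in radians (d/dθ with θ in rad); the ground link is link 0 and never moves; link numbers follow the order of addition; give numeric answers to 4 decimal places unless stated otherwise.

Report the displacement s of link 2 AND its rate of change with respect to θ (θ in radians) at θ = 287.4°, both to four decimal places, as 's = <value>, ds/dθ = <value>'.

seg 1 [0°–201.1°] dwell: s stays 0.0000
seg 2 [201.1°–253.2°] cycloidal, h=9: full span → s += 9 → s = 9.0000
seg 3 [253.2°–360°] cycloidal, h=-9: θ=287.4° here. β=34.2, B=106.8. -9·(0.3202 − sin(2π·0.3202)/(2π)) = -1.5868 → s = 7.4132
velocity in seg [253.2°–360°] (cycloidal), θ in radians: β = 34.2° = 0.5969 rad, B = 106.8° = 1.8640 rad; ds/dθ = (h/B)(1 − cos(2πβ/B)) = ((-9)/1.8640)(1 − cos(2π·0.3202)) = -6.890251 mm/rad

s = 7.4132, ds/dθ = -6.8903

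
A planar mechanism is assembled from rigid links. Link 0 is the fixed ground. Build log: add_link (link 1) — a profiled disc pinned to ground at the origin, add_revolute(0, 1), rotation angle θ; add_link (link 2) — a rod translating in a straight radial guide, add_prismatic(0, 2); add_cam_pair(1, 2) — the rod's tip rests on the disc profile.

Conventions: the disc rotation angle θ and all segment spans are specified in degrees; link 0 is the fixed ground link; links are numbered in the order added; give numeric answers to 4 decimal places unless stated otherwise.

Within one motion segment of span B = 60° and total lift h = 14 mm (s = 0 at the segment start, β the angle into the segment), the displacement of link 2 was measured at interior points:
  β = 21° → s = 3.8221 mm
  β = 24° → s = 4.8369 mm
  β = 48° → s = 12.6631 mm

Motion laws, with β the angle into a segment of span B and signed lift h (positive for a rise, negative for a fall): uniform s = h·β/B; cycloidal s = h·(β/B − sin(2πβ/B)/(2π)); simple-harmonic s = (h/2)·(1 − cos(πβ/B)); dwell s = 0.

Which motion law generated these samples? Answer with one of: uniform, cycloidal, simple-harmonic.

candidates at β/B = r: uniform s = h·r (linear in β); cycloidal s = h·(r − sin(2πr)/(2π)); simple-harmonic s = (h/2)(1 − cos(πr))
β=21°: printed 3.8221 | uniform 4.9000, cycloidal 3.0974, simple-harmonic 3.8221
β=24°: printed 4.8369 | uniform 5.6000, cycloidal 4.2903, simple-harmonic 4.8369
β=48°: printed 12.6631 | uniform 11.2000, cycloidal 13.3191, simple-harmonic 12.6631
only one law matches every sample → simple-harmonic

simple-harmonic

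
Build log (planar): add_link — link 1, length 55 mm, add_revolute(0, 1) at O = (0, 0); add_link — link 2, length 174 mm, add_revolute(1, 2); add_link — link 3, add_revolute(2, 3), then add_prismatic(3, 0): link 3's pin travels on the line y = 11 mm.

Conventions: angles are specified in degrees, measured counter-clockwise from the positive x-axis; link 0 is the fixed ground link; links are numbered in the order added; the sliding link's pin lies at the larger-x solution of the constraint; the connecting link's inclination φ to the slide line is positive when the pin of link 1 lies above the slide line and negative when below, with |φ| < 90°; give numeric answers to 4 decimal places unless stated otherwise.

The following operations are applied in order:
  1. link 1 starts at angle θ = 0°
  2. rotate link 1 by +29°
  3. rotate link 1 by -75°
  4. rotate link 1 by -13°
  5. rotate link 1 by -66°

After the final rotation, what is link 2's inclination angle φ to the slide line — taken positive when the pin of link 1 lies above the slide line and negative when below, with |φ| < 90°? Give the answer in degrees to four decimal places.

geometry: r = 55 mm, L = 174 mm, e = 11 mm; θ starts at 0°
rotate link 1 by +29°: θ ← 0° +29° = 29°
rotate link 1 by -75°: θ ← 29° -75° = -46°
rotate link 1 by -13°: θ ← -46° -13° = -59°
rotate link 1 by -66°: θ ← -59° -66° = -125°
h = r sin θ − e = -45.053362 − 11 = -56.053362
sin φ = h / L = -56.053362 / 174 = -0.32214576
φ = arcsin(-0.32214576) = -18.792741°

-18.7927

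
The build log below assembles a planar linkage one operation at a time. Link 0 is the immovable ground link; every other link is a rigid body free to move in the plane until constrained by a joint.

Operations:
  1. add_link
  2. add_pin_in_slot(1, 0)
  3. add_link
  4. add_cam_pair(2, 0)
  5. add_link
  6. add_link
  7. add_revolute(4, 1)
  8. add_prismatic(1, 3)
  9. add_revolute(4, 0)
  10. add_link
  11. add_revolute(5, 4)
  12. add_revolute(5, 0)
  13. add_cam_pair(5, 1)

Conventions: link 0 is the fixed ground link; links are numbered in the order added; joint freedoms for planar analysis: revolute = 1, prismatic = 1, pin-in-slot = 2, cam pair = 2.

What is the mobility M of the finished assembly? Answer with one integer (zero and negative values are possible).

L=1 J1=0 J2=0
add link → L=2 J1=0 J2=0
PS@1,0 dof=2 J2 → L=2 J1=0 J2=1
add link → L=3 J1=0 J2=1
C@2,0 dof=2 J2 → L=3 J1=0 J2=2
add link → L=4 J1=0 J2=2
add link → L=5 J1=0 J2=2
R@4,1 dof=1 J1 → L=5 J1=1 J2=2
P@1,3 dof=1 J1 → L=5 J1=2 J2=2
R@4,0 dof=1 J1 → L=5 J1=3 J2=2
add link → L=6 J1=3 J2=2
R@5,4 dof=1 J1 → L=6 J1=4 J2=2
R@5,0 dof=1 J1 → L=6 J1=5 J2=2
C@5,1 dof=2 J2 → L=6 J1=5 J2=3
M=3(L−1)−2J1−J2=3·5−2·5−3=2

M = 2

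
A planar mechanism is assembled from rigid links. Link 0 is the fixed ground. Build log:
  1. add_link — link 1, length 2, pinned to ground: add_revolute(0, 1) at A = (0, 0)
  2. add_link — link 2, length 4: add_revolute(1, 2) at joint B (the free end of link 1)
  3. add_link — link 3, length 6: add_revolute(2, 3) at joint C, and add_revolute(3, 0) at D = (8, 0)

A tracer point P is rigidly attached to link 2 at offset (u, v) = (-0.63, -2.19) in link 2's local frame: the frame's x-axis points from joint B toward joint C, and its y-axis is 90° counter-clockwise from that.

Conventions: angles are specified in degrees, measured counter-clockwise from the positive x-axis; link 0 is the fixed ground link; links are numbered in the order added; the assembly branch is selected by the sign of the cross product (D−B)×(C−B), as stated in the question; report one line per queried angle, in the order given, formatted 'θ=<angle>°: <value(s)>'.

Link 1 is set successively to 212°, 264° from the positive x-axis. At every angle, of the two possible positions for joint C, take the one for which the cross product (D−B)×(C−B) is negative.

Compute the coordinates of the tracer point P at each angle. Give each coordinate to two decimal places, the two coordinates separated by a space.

A=(0,0), D=(8.00,0)
θ=212°: B = A + 2.00·(cos212°, sin212°) = (-1.6961, -1.0598)
θ=212°: |BD| = 9.7538
θ=212°: circle(B,4.00) ∩ circle(D,6.00): a=3.8517, h=1.0791
θ=212°:   candidates: C₊=(2.0155,0.4314) cross=10.526; C₋=(2.2500,-1.7141) cross=-10.526
θ=212°:   branch - wants cross < 0 → take C=(2.2500,-1.7141) (cross=-10.526)
θ=212°: ex = (C−B)/|BC| = (0.9865,-0.1636); ey = (0.1636,0.9865)
θ=212°: P = B + -0.63·ex + -2.19·ey = (-2.6758,-3.1173)
θ=264°: B = A + 2.00·(cos264°, sin264°) = (-0.2091, -1.9890)
θ=264°: |BD| = 8.4466
θ=264°: circle(B,4.00) ∩ circle(D,6.00): a=3.0394, h=2.6004
θ=264°:   candidates: C₊=(2.1325,1.2540) cross=21.965; C₋=(3.3572,-3.8006) cross=-21.965
θ=264°:   branch - wants cross < 0 → take C=(3.3572,-3.8006) (cross=-21.965)
θ=264°: ex = (C−B)/|BC| = (0.8916,-0.4529); ey = (0.4529,0.8916)
θ=264°: P = B + -0.63·ex + -2.19·ey = (-1.7626,-3.6563)

θ=212°: -2.68 -3.12
θ=264°: -1.76 -3.66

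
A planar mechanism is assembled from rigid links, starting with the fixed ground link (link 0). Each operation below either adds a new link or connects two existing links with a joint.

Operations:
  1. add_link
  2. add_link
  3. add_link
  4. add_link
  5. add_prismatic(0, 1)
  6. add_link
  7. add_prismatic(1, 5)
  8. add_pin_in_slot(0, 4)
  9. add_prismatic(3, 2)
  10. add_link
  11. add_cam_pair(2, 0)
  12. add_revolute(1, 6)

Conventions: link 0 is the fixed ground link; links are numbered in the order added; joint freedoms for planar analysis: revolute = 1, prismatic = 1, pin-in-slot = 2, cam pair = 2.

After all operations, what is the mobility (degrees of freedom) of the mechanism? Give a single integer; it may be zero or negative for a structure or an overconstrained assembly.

ground; <1,0,0>
#1 <2,0,0>
#2 <3,0,0>
#3 <4,0,0>
#4 <5,0,0>
P:0↔1 J1 <5,1,0>
#5 <6,1,0>
P:1↔5 J1 <6,2,0>
PS:0↔4 J2 <6,2,1>
P:3↔2 J1 <6,3,1>
#6 <7,3,1>
C:2↔0 J2 <7,3,2>
R:1↔6 J1 <7,4,2>
3×6 − 2×4 − 1×2 = 8

M = 8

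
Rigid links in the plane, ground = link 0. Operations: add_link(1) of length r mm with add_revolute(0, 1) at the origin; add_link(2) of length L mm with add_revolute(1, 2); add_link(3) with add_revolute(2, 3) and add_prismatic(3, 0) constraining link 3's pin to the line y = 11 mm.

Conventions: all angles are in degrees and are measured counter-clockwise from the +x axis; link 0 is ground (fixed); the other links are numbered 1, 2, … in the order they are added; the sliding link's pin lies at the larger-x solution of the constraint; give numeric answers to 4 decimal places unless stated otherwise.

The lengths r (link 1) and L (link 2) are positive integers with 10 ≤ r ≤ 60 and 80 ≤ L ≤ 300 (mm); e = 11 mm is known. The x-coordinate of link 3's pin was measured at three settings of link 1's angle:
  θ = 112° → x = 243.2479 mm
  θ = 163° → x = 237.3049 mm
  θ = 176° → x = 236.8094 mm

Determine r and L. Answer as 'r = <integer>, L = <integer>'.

constraint per measurement: (x − r cos θ)² + (r sin θ − e)² = L²
subtracting the θ₁ and θ₂ equations cancels the r² and L² terms:
r = (x₁² − x₂²) / (2[(x₁cos θ₁ + e sin θ₁) − (x₂cos θ₂ + e sin θ₂)]) = 10.0000 → r = 10
L² = (x₁ − r cos θ₁)² + (r sin θ₁ − e)² = 61009.0057 → L = 247.0000 → L = 247
check at θ₃=176°: x = 236.8094 (printed 236.8094) ✓

r = 10, L = 247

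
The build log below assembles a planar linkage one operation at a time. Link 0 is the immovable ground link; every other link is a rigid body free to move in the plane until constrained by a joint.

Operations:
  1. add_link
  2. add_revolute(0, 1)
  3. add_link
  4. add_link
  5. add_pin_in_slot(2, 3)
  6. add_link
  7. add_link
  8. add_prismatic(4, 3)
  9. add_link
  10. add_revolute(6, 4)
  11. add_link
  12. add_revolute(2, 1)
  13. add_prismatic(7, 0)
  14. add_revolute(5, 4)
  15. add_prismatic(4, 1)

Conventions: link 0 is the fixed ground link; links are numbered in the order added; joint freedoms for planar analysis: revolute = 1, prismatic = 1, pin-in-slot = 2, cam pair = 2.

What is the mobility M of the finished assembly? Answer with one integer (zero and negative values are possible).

ground; <1,0,0>
#1 <2,0,0>
R:0↔1 J1 <2,1,0>
#2 <3,1,0>
#3 <4,1,0>
PS:2↔3 J2 <4,1,1>
#4 <5,1,1>
#5 <6,1,1>
P:4↔3 J1 <6,2,1>
#6 <7,2,1>
R:6↔4 J1 <7,3,1>
#7 <8,3,1>
R:2↔1 J1 <8,4,1>
P:7↔0 J1 <8,5,1>
R:5↔4 J1 <8,6,1>
P:4↔1 J1 <8,7,1>
3×7 − 2×7 − 1×1 = 6

M = 6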